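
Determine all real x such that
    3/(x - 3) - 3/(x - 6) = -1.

Multiply both sides by (x - 3)(x - 6):
3(x - 6) - 3(x - 3) = -(x - 3)(x - 6).
Expand and collect terms: -x² + 9x - 9 = 0.
By the quadratic formula, x = (-9 ± √45) / -2, so x ≈ 1.1459 or x ≈ 7.8541.
Neither value makes a denominator zero (x ≠ 3, x ≠ 6), so both are valid.

x = 1.1459 or x = 7.8541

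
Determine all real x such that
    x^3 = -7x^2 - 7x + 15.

Rearrange: x^3 + 7x^2 + 7x - 15 = 0.
Possible rational roots are divisors of -15. Testing x = -5 gives 0, so (x + 5) is a factor.
Divide: x^3 + 7x^2 + 7x - 15 = (x + 5)(x^2 + 2x - 3).
Factor the quadratic: x = 1 or x = -3.

x = -5 or x = -3 or x = 1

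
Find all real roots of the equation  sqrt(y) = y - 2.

Square both sides: y = (y - 2)^2.
Expand and rearrange: y^2 - 5y + 4 = 0.
Solving gives y = 4 or y = 1.
Check each candidate in the original equation:
  y = 4: sqrt(4) = 2, while y - 2 = 2 — valid.
  y = 1: sqrt(1) = 1, while y - 2 = -1 — extraneous.

y = 4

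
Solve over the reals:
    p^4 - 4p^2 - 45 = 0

p = -3 or p = 3

Let u = p^2. The equation becomes u^2 - 4u - 45 = 0.
Factor: (u - 9)(u + 5) = 0, so u = 9 or u = -5.
p^2 = 9 gives p = +/-3.
p^2 = -5 < 0 has no real solution.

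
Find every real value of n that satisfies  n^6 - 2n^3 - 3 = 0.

Let u = n^3. The equation becomes u^2 - 2u - 3 = 0.
Factor: (u + 1)(u - 3) = 0, so u = -1 or u = 3.
n^3 = -1 gives n = -1.
n^3 = 3 gives n = (3)^(1/3) ~= 1.4422.

n = -1 or n = 1.4422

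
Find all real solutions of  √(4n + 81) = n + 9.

Square both sides: 4n + 81 = (n + 9)².
Expand and rearrange: n² + 14n = 0.
Solving gives n = 0 or n = -14.
Check each candidate in the original equation:
  n = 0: √(81) = 9, while n + 9 = 9 — valid.
  n = -14: √(25) = 5, while n + 9 = -5 — extraneous.

n = 0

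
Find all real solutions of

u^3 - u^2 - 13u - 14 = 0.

u = -2 or u = -1.5414 or u = 4.5414

Possible rational roots are divisors of -14. Testing u = -2 gives 0, so (u + 2) is a factor.
Divide: u^3 - u^2 - 13u - 14 = (u + 2)(u^2 - 3u - 7).
Apply the quadratic formula to u^2 - 3u - 7 = 0: u = (3 +/- sqrt(37))/2, i.e. u ~= 4.5414 or u ~= -1.5414.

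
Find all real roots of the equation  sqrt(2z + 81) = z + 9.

Square both sides: 2z + 81 = (z + 9)^2.
Expand and rearrange: z^2 + 16z = 0.
Solving gives z = 0 or z = -16.
Check each candidate in the original equation:
  z = 0: sqrt(81) = 9, while z + 9 = 9 — valid.
  z = -16: sqrt(49) = 7, while z + 9 = -7 — extraneous.

z = 0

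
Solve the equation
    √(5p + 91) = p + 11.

p = -2

Square both sides: 5p + 91 = (p + 11)².
Expand and rearrange: p² + 17p + 30 = 0.
Solving gives p = -2 or p = -15.
Check each candidate in the original equation:
  p = -2: √(81) = 9, while p + 11 = 9 — valid.
  p = -15: √(16) = 4, while p + 11 = -4 — extraneous.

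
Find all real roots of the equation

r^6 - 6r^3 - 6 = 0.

r = -0.9557 or r = 1.9013

Let u = r^3. The equation becomes u^2 - 6u - 6 = 0.
By the quadratic formula, u = 3 + sqrt(15) or u = 3 - sqrt(15).
r^3 = 3 + sqrt(15) gives r = (3 + sqrt(15))^(1/3) ~= 1.9013.
r^3 = 3 - sqrt(15) gives r = -(-3 + sqrt(15))^(1/3) ~= -0.9557.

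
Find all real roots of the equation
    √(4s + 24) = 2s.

s = 3

Square both sides: 4s + 24 = (2s)².
Expand and rearrange: 4s² - 4s - 24 = 0.
Solving gives s = 3 or s = -2.
Check each candidate in the original equation:
  s = 3: √(36) = 6, while 2s = 6 — valid.
  s = -2: √(16) = 4, while 2s = -4 — extraneous.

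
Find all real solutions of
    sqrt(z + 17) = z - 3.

z = 8

Square both sides: z + 17 = (z - 3)^2.
Expand and rearrange: z^2 - 7z - 8 = 0.
Solving gives z = 8 or z = -1.
Check each candidate in the original equation:
  z = 8: sqrt(25) = 5, while z - 3 = 5 — valid.
  z = -1: sqrt(16) = 4, while z - 3 = -4 — extraneous.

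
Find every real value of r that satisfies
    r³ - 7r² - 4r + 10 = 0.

r = -1.3589 or r = 1 or r = 7.3589

Possible rational roots are divisors of 10. Testing r = 1 gives 0, so (r - 1) is a factor.
Divide: r³ - 7r² - 4r + 10 = (r - 1)(r² - 6r - 10).
Apply the quadratic formula to r² - 6r - 10 = 0: r = (6 ± √76)/2, i.e. r ≈ 7.3589 or r ≈ -1.3589.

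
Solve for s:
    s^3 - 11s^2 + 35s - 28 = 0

Possible rational roots are divisors of -28. Testing s = 4 gives 0, so (s - 4) is a factor.
Divide: s^3 - 11s^2 + 35s - 28 = (s - 4)(s^2 - 7s + 7).
Apply the quadratic formula to s^2 - 7s + 7 = 0: s = (7 +/- sqrt(21))/2, i.e. s ~= 5.7913 or s ~= 1.2087.

s = 1.2087 or s = 4 or s = 5.7913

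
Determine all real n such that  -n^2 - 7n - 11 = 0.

n = -4.618 or n = -2.382

Discriminant: (-7)^2 - 4*(-1)*(-11) = 5.
Quadratic formula: n = (7 +/- sqrt(5)) / (-2).
So n = -7/2 - sqrt(5)/2 ~= -4.618 or n = -7/2 + sqrt(5)/2 ~= -2.382.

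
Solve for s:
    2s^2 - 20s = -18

s = 1 or s = 9

Bring every term to one side: 2s^2 - 20s + 18 = 0.
Factor: 2(s - 9)(s - 1) = 0.
So s = 9 or s = 1.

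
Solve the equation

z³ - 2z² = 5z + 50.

Rearrange: z³ - 2z² - 5z - 50 = 0.
Possible rational roots are divisors of -50. Testing z = 5 gives 0, so (z - 5) is a factor.
Divide: z³ - 2z² - 5z - 50 = (z - 5)(z² + 3z + 10).
The quadratic z² + 3z + 10 has discriminant -31 < 0, so no further real roots.

z = 5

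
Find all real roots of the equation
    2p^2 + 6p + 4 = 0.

Factor: 2(p + 1)(p + 2) = 0.
So p = -1 or p = -2.

p = -2 or p = -1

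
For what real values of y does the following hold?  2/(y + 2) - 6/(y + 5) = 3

Multiply both sides by (y + 2)(y + 5):
2(y + 5) - 6(y + 2) = 3(y + 2)(y + 5).
Expand and collect terms: 3y^2 + 25y + 32 = 0.
By the quadratic formula, y = (-25 +/- sqrt(241)) / 6, so y ~= -1.5793 or y ~= -6.754.
Neither value makes a denominator zero (y != -2, y != -5), so both are valid.

y = -6.754 or y = -1.5793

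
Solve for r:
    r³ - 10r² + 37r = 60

r = 5

Rearrange: r³ - 10r² + 37r - 60 = 0.
Possible rational roots are divisors of -60. Testing r = 5 gives 0, so (r - 5) is a factor.
Divide: r³ - 10r² + 37r - 60 = (r - 5)(r² - 5r + 12).
The quadratic r² - 5r + 12 has discriminant -23 < 0, so no further real roots.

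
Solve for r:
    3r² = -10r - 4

r = -2.8685 or r = -0.4648

Rearrange to standard form: 3r² + 10r + 4 = 0.
Discriminant: (10)² − 4·3·4 = 52.
Quadratic formula: r = (-10 ± √52) / 6.
So r = -5/3 + √(13)/3 ≈ -0.4648 or r = -5/3 - √(13)/3 ≈ -2.8685.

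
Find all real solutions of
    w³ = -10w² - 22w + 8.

Rearrange: w³ + 10w² + 22w - 8 = 0.
Possible rational roots are divisors of -8. Testing w = -4 gives 0, so (w + 4) is a factor.
Divide: w³ + 10w² + 22w - 8 = (w + 4)(w² + 6w - 2).
Apply the quadratic formula to w² + 6w - 2 = 0: w = (-6 ± √44)/2, i.e. w ≈ 0.3166 or w ≈ -6.3166.

w = -6.3166 or w = -4 or w = 0.3166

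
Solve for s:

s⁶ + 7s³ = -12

s = -1.5874 or s = -1.4422

Let u = s³. The equation becomes u² + 7u + 12 = 0.
Factor: (u + 4)(u + 3) = 0, so u = -4 or u = -3.
s³ = -4 gives s = -∛(4) ≈ -1.5874.
s³ = -3 gives s = -∛(3) ≈ -1.4422.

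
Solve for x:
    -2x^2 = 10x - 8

Rearrange to standard form: -2x^2 - 10x + 8 = 0.
Discriminant: (-10)^2 - 4*(-2)*8 = 164.
Quadratic formula: x = (10 +/- sqrt(164)) / (-4).
So x = -sqrt(41)/2 - 5/2 ~= -5.7016 or x = -5/2 + sqrt(41)/2 ~= 0.7016.

x = -5.7016 or x = 0.7016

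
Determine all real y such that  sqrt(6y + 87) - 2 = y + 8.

y = -1

Isolate the radical: sqrt(6y + 87) = y + 10.
Square both sides: 6y + 87 = (y + 10)^2.
Expand and rearrange: y^2 + 14y + 13 = 0.
Solving gives y = -1 or y = -13.
Check each candidate in the original equation:
  y = -1: sqrt(81) = 9, while y + 10 = 9 — valid.
  y = -13: sqrt(9) = 3, while y + 10 = -3 — extraneous.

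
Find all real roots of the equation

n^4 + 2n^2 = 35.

Let u = n^2. The equation becomes u^2 + 2u - 35 = 0.
Factor: (u - 5)(u + 7) = 0, so u = 5 or u = -7.
n^2 = 5 gives n = +/-sqrt(5) ~= +/-2.2361.
n^2 = -7 < 0 has no real solution.

n = -2.2361 or n = 2.2361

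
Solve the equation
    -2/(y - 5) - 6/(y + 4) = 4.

y = -5.5744 or y = 4.5744

Multiply both sides by (y - 5)(y + 4):
-2(y + 4) - 6(y - 5) = 4(y - 5)(y + 4).
Expand and collect terms: 4y² + 4y - 102 = 0.
By the quadratic formula, y = (-4 ± √1648) / 8, so y ≈ 4.5744 or y ≈ -5.5744.
Neither value makes a denominator zero (y ≠ 5, y ≠ -4), so both are valid.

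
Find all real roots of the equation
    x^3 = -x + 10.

x = 2

Rearrange: x^3 + x - 10 = 0.
Possible rational roots are divisors of -10. Testing x = 2 gives 0, so (x - 2) is a factor.
Divide: x^3 + x - 10 = (x - 2)(x^2 + 2x + 5).
The quadratic x^2 + 2x + 5 has discriminant -16 < 0, so no further real roots.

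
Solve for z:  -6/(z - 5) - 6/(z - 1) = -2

Multiply both sides by (z - 5)(z - 1):
-6(z - 1) - 6(z - 5) = -2(z - 5)(z - 1).
Expand and collect terms: -2z² + 24z - 46 = 0.
By the quadratic formula, z = (-24 ± √208) / -4, so z ≈ 2.3944 or z ≈ 9.6056.
Neither value makes a denominator zero (z ≠ 5, z ≠ 1), so both are valid.

z = 2.3944 or z = 9.6056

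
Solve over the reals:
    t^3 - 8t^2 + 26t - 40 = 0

Possible rational roots are divisors of -40. Testing t = 4 gives 0, so (t - 4) is a factor.
Divide: t^3 - 8t^2 + 26t - 40 = (t - 4)(t^2 - 4t + 10).
The quadratic t^2 - 4t + 10 has discriminant -24 < 0, so no further real roots.

t = 4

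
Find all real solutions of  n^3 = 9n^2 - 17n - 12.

Rearrange: n^3 - 9n^2 + 17n + 12 = 0.
Possible rational roots are divisors of 12. Testing n = 4 gives 0, so (n - 4) is a factor.
Divide: n^3 - 9n^2 + 17n + 12 = (n - 4)(n^2 - 5n - 3).
Apply the quadratic formula to n^2 - 5n - 3 = 0: n = (5 +/- sqrt(37))/2, i.e. n ~= 5.5414 or n ~= -0.5414.

n = -0.5414 or n = 4 or n = 5.5414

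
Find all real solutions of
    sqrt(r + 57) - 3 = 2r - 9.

Isolate the radical: sqrt(r + 57) = 2r - 6.
Square both sides: r + 57 = (2r - 6)^2.
Expand and rearrange: 4r^2 - 25r - 21 = 0.
Solving gives r = 7 or r = -0.75.
Check each candidate in the original equation:
  r = 7: sqrt(64) = 8, while 2r - 6 = 8 — valid.
  r = -0.75: sqrt(56.25) = 7.5, while 2r - 6 = -7.5 — extraneous.

r = 7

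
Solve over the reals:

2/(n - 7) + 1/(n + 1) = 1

n = -0.217 or n = 9.217

Multiply both sides by (n - 7)(n + 1):
2(n + 1) + (n - 7) = (n - 7)(n + 1).
Expand and collect terms: n^2 - 9n - 2 = 0.
By the quadratic formula, n = (9 +/- sqrt(89)) / 2, so n ~= 9.217 or n ~= -0.217.
Neither value makes a denominator zero (n != 7, n != -1), so both are valid.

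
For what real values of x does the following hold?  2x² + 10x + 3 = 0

Discriminant: (10)² − 4·2·3 = 76.
Quadratic formula: x = (-10 ± √76) / 4.
So x = -5/2 + √(19)/2 ≈ -0.3206 or x = -5/2 - √(19)/2 ≈ -4.6794.

x = -4.6794 or x = -0.3206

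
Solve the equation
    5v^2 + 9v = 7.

Rearrange to standard form: 5v^2 + 9v - 7 = 0.
Discriminant: (9)^2 - 4*5*(-7) = 221.
Quadratic formula: v = (-9 +/- sqrt(221)) / 10.
So v = -9/10 + sqrt(221)/10 ~= 0.5866 or v = -sqrt(221)/10 - 9/10 ~= -2.3866.

v = -2.3866 or v = 0.5866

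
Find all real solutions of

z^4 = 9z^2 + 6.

Let u = z^2. The equation becomes u^2 - 9u - 6 = 0.
By the quadratic formula, u = 9/2 + sqrt(105)/2 or u = 9/2 - sqrt(105)/2.
z^2 = 9/2 + sqrt(105)/2 gives z = +/-sqrt(9/2 + sqrt(105)/2) ~= +/-3.1022.
z^2 = 9/2 - sqrt(105)/2 < 0 has no real solution.

z = -3.1022 or z = 3.1022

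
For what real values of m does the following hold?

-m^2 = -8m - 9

Bring every term to one side: -m^2 + 8m + 9 = 0.
Factor: -1(m + 1)(m - 9) = 0.
So m = -1 or m = 9.

m = -1 or m = 9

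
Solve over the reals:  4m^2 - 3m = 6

m = -0.9059 or m = 1.6559

Rearrange to standard form: 4m^2 - 3m - 6 = 0.
Discriminant: (-3)^2 - 4*4*(-6) = 105.
Quadratic formula: m = (3 +/- sqrt(105)) / 8.
So m = 3/8 + sqrt(105)/8 ~= 1.6559 or m = 3/8 - sqrt(105)/8 ~= -0.9059.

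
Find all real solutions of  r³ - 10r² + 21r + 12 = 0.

r = -0.4641 or r = 4 or r = 6.4641

Possible rational roots are divisors of 12. Testing r = 4 gives 0, so (r - 4) is a factor.
Divide: r³ - 10r² + 21r + 12 = (r - 4)(r² - 6r - 3).
Apply the quadratic formula to r² - 6r - 3 = 0: r = (6 ± √48)/2, i.e. r ≈ 6.4641 or r ≈ -0.4641.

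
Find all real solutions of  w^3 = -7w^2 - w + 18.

Rearrange: w^3 + 7w^2 + w - 18 = 0.
Possible rational roots are divisors of -18. Testing w = -2 gives 0, so (w + 2) is a factor.
Divide: w^3 + 7w^2 + w - 18 = (w + 2)(w^2 + 5w - 9).
Apply the quadratic formula to w^2 + 5w - 9 = 0: w = (-5 +/- sqrt(61))/2, i.e. w ~= 1.4051 or w ~= -6.4051.

w = -6.4051 or w = -2 or w = 1.4051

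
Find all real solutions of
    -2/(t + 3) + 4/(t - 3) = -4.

t = -2.386 or t = 1.886

Multiply both sides by (t + 3)(t - 3):
-2(t - 3) + 4(t + 3) = -4(t + 3)(t - 3).
Expand and collect terms: -4t^2 - 2t + 18 = 0.
By the quadratic formula, t = (2 +/- sqrt(292)) / -8, so t ~= -2.386 or t ~= 1.886.
Neither value makes a denominator zero (t != -3, t != 3), so both are valid.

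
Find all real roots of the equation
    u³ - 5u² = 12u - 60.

u = -3.4641 or u = 3.4641 or u = 5

Rearrange: u³ - 5u² - 12u + 60 = 0.
Possible rational roots are divisors of 60. Testing u = 5 gives 0, so (u - 5) is a factor.
Divide: u³ - 5u² - 12u + 60 = (u - 5)(u² - 12).
Apply the quadratic formula to u² - 12 = 0: u = (0 ± √48)/2, i.e. u ≈ 3.4641 or u ≈ -3.4641.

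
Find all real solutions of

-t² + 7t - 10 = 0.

t = 2 or t = 5

Factor: -1(t - 2)(t - 5) = 0.
So t = 2 or t = 5.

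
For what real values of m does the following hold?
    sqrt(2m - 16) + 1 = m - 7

Isolate the radical: sqrt(2m - 16) = m - 8.
Square both sides: 2m - 16 = (m - 8)^2.
Expand and rearrange: m^2 - 18m + 80 = 0.
Solving gives m = 10 or m = 8.
Check each candidate in the original equation:
  m = 10: sqrt(4) = 2, while m - 8 = 2 — valid.
  m = 8: sqrt(0) = 0, while m - 8 = 0 — valid.

m = 8 or m = 10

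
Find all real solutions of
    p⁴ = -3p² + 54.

Let u = p². The equation becomes u² + 3u - 54 = 0.
Factor: (u - 6)(u + 9) = 0, so u = 6 or u = -9.
p² = 6 gives p = ±√(6) ≈ ±2.4495.
p² = -9 < 0 has no real solution.

p = -2.4495 or p = 2.4495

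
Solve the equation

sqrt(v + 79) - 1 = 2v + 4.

v = 2

Isolate the radical: sqrt(v + 79) = 2v + 5.
Square both sides: v + 79 = (2v + 5)^2.
Expand and rearrange: 4v^2 + 19v - 54 = 0.
Solving gives v = 2 or v = -6.75.
Check each candidate in the original equation:
  v = 2: sqrt(81) = 9, while 2v + 5 = 9 — valid.
  v = -6.75: sqrt(72.25) = 8.5, while 2v + 5 = -8.5 — extraneous.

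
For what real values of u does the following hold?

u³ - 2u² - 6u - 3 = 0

Possible rational roots are divisors of -3. Testing u = -1 gives 0, so (u + 1) is a factor.
Divide: u³ - 2u² - 6u - 3 = (u + 1)(u² - 3u - 3).
Apply the quadratic formula to u² - 3u - 3 = 0: u = (3 ± √21)/2, i.e. u ≈ 3.7913 or u ≈ -0.7913.

u = -1 or u = -0.7913 or u = 3.7913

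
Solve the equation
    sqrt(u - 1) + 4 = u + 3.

u = 1 or u = 2

Isolate the radical: sqrt(u - 1) = u - 1.
Square both sides: u - 1 = (u - 1)^2.
Expand and rearrange: u^2 - 3u + 2 = 0.
Solving gives u = 2 or u = 1.
Check each candidate in the original equation:
  u = 2: sqrt(1) = 1, while u - 1 = 1 — valid.
  u = 1: sqrt(0) = 0, while u - 1 = 0 — valid.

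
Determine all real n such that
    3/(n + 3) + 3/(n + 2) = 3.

Multiply both sides by (n + 3)(n + 2):
3(n + 2) + 3(n + 3) = 3(n + 3)(n + 2).
Expand and collect terms: 3n^2 + 9n + 3 = 0.
By the quadratic formula, n = (-9 +/- sqrt(45)) / 6, so n ~= -0.382 or n ~= -2.618.
Neither value makes a denominator zero (n != -3, n != -2), so both are valid.

n = -2.618 or n = -0.382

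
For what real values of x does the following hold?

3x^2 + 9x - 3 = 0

x = -3.3028 or x = 0.3028

Discriminant: (9)^2 - 4*3*(-3) = 117.
Quadratic formula: x = (-9 +/- sqrt(117)) / 6.
So x = -3/2 + sqrt(13)/2 ~= 0.3028 or x = -sqrt(13)/2 - 3/2 ~= -3.3028.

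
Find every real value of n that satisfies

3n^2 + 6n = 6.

n = -2.7321 or n = 0.7321

Rearrange to standard form: 3n^2 + 6n - 6 = 0.
Discriminant: (6)^2 - 4*3*(-6) = 108.
Quadratic formula: n = (-6 +/- sqrt(108)) / 6.
So n = -1 + sqrt(3) ~= 0.7321 or n = -sqrt(3) - 1 ~= -2.7321.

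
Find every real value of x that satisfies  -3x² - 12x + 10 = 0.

Discriminant: (-12)² − 4·(-3)·10 = 264.
Quadratic formula: x = (12 ± √264) / (-6).
So x = -√(66)/3 - 2 ≈ -4.708 or x = -2 + √(66)/3 ≈ 0.708.

x = -4.708 or x = 0.708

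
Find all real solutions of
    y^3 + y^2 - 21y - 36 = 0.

y = -4 or y = -1.8541 or y = 4.8541

Possible rational roots are divisors of -36. Testing y = -4 gives 0, so (y + 4) is a factor.
Divide: y^3 + y^2 - 21y - 36 = (y + 4)(y^2 - 3y - 9).
Apply the quadratic formula to y^2 - 3y - 9 = 0: y = (3 +/- sqrt(45))/2, i.e. y ~= 4.8541 or y ~= -1.8541.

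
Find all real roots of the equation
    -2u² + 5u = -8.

u = -1.1085 or u = 3.6085

Rearrange to standard form: -2u² + 5u + 8 = 0.
Discriminant: (5)² − 4·(-2)·8 = 89.
Quadratic formula: u = (-5 ± √89) / (-4).
So u = 5/4 - √(89)/4 ≈ -1.1085 or u = 5/4 + √(89)/4 ≈ 3.6085.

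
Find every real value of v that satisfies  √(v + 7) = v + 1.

Square both sides: v + 7 = (v + 1)².
Expand and rearrange: v² + v - 6 = 0.
Solving gives v = 2 or v = -3.
Check each candidate in the original equation:
  v = 2: √(9) = 3, while v + 1 = 3 — valid.
  v = -3: √(4) = 2, while v + 1 = -2 — extraneous.

v = 2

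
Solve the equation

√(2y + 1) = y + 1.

Square both sides: 2y + 1 = (y + 1)².
Expand and rearrange: y² = 0.
This gives the repeated root y = 0.
Check in the original equation:
  y = 0: √(1) = 1, while y + 1 = 1 — valid.

y = 0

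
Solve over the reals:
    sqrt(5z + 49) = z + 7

Square both sides: 5z + 49 = (z + 7)^2.
Expand and rearrange: z^2 + 9z = 0.
Solving gives z = 0 or z = -9.
Check each candidate in the original equation:
  z = 0: sqrt(49) = 7, while z + 7 = 7 — valid.
  z = -9: sqrt(4) = 2, while z + 7 = -2 — extraneous.

z = 0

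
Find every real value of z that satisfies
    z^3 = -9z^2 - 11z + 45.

z = -5.6056 or z = -5 or z = 1.6056

Rearrange: z^3 + 9z^2 + 11z - 45 = 0.
Possible rational roots are divisors of -45. Testing z = -5 gives 0, so (z + 5) is a factor.
Divide: z^3 + 9z^2 + 11z - 45 = (z + 5)(z^2 + 4z - 9).
Apply the quadratic formula to z^2 + 4z - 9 = 0: z = (-4 +/- sqrt(52))/2, i.e. z ~= 1.6056 or z ~= -5.6056.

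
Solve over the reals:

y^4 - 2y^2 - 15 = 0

Let u = y^2. The equation becomes u^2 - 2u - 15 = 0.
Factor: (u - 5)(u + 3) = 0, so u = 5 or u = -3.
y^2 = 5 gives y = +/-sqrt(5) ~= +/-2.2361.
y^2 = -3 < 0 has no real solution.

y = -2.2361 or y = 2.2361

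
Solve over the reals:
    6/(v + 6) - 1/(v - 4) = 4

Multiply both sides by (v + 6)(v - 4):
6(v - 4) - (v + 6) = 4(v + 6)(v - 4).
Expand and collect terms: 4v² + 3v - 66 = 0.
By the quadratic formula, v = (-3 ± √1065) / 8, so v ≈ 3.7043 or v ≈ -4.4543.
Neither value makes a denominator zero (v ≠ -6, v ≠ 4), so both are valid.

v = -4.4543 or v = 3.7043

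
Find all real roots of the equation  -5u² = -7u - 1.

u = -0.1307 or u = 1.5307

Rearrange to standard form: -5u² + 7u + 1 = 0.
Discriminant: (7)² − 4·(-5)·1 = 69.
Quadratic formula: u = (-7 ± √69) / (-10).
So u = 7/10 - √(69)/10 ≈ -0.1307 or u = 7/10 + √(69)/10 ≈ 1.5307.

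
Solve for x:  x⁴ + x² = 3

x = -1.1414 or x = 1.1414

Let u = x². The equation becomes u² + u - 3 = 0.
By the quadratic formula, u = -1/2 + √(13)/2 or u = -√(13)/2 - 1/2.
x² = -1/2 + √(13)/2 gives x = ±√(-1/2 + √(13)/2) ≈ ±1.1414.
x² = -√(13)/2 - 1/2 < 0 has no real solution.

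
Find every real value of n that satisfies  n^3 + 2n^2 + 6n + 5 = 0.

Possible rational roots are divisors of 5. Testing n = -1 gives 0, so (n + 1) is a factor.
Divide: n^3 + 2n^2 + 6n + 5 = (n + 1)(n^2 + n + 5).
The quadratic n^2 + n + 5 has discriminant -19 < 0, so no further real roots.

n = -1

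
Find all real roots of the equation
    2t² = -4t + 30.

t = -5 or t = 3

Bring every term to one side: 2t² + 4t - 30 = 0.
Factor: 2(t + 5)(t - 3) = 0.
So t = -5 or t = 3.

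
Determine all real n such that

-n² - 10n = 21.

n = -7 or n = -3

Bring every term to one side: -n² - 10n - 21 = 0.
Factor: -1(n + 3)(n + 7) = 0.
So n = -3 or n = -7.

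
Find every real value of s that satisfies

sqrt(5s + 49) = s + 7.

s = 0

Square both sides: 5s + 49 = (s + 7)^2.
Expand and rearrange: s^2 + 9s = 0.
Solving gives s = 0 or s = -9.
Check each candidate in the original equation:
  s = 0: sqrt(49) = 7, while s + 7 = 7 — valid.
  s = -9: sqrt(4) = 2, while s + 7 = -2 — extraneous.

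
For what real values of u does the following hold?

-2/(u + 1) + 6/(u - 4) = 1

u = -2 or u = 9

Multiply both sides by (u + 1)(u - 4):
-2(u - 4) + 6(u + 1) = (u + 1)(u - 4).
Expand and collect terms: u² - 7u - 18 = 0.
Factor or apply the quadratic formula: u = 9 or u = -2.
Neither value makes a denominator zero (u ≠ -1, u ≠ 4), so both are valid.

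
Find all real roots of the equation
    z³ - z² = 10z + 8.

z = -2 or z = -1 or z = 4

Rearrange: z³ - z² - 10z - 8 = 0.
Possible rational roots are divisors of -8. Testing z = 4 gives 0, so (z - 4) is a factor.
Divide: z³ - z² - 10z - 8 = (z - 4)(z² + 3z + 2).
Factor the quadratic: z = -1 or z = -2.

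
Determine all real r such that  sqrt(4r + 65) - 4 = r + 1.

r = 4

Isolate the radical: sqrt(4r + 65) = r + 5.
Square both sides: 4r + 65 = (r + 5)^2.
Expand and rearrange: r^2 + 6r - 40 = 0.
Solving gives r = 4 or r = -10.
Check each candidate in the original equation:
  r = 4: sqrt(81) = 9, while r + 5 = 9 — valid.
  r = -10: sqrt(25) = 5, while r + 5 = -5 — extraneous.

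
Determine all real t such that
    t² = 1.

t = -1 or t = 1

Bring every term to one side: t² - 1 = 0.
Factor: (t - 1)(t + 1) = 0.
So t = 1 or t = -1.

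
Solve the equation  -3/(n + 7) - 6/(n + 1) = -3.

n = -6.2749 or n = 1.2749

Multiply both sides by (n + 7)(n + 1):
-3(n + 1) - 6(n + 7) = -3(n + 7)(n + 1).
Expand and collect terms: -3n^2 - 15n + 24 = 0.
By the quadratic formula, n = (15 +/- sqrt(513)) / -6, so n ~= -6.2749 or n ~= 1.2749.
Neither value makes a denominator zero (n != -7, n != -1), so both are valid.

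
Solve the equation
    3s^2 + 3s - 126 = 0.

s = -7 or s = 6

Factor: 3(s - 6)(s + 7) = 0.
So s = 6 or s = -7.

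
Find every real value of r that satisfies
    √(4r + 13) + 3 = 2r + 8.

r = -1

Isolate the radical: √(4r + 13) = 2r + 5.
Square both sides: 4r + 13 = (2r + 5)².
Expand and rearrange: 4r² + 16r + 12 = 0.
Solving gives r = -1 or r = -3.
Check each candidate in the original equation:
  r = -1: √(9) = 3, while 2r + 5 = 3 — valid.
  r = -3: √(1) = 1, while 2r + 5 = -1 — extraneous.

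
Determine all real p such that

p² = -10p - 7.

Rearrange to standard form: p² + 10p + 7 = 0.
Discriminant: (10)² − 4·1·7 = 72.
Quadratic formula: p = (-10 ± √72) / 2.
So p = -5 + 3·√(2) ≈ -0.7574 or p = -5 - 3·√(2) ≈ -9.2426.

p = -9.2426 or p = -0.7574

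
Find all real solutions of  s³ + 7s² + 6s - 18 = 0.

Possible rational roots are divisors of -18. Testing s = -3 gives 0, so (s + 3) is a factor.
Divide: s³ + 7s² + 6s - 18 = (s + 3)(s² + 4s - 6).
Apply the quadratic formula to s² + 4s - 6 = 0: s = (-4 ± √40)/2, i.e. s ≈ 1.1623 or s ≈ -5.1623.

s = -5.1623 or s = -3 or s = 1.1623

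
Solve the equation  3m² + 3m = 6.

m = -2 or m = 1

Bring every term to one side: 3m² + 3m - 6 = 0.
Factor: 3(m + 2)(m - 1) = 0.
So m = -2 or m = 1.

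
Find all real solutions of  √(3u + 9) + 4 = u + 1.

u = 9

Isolate the radical: √(3u + 9) = u - 3.
Square both sides: 3u + 9 = (u - 3)².
Expand and rearrange: u² - 9u = 0.
Solving gives u = 9 or u = 0.
Check each candidate in the original equation:
  u = 9: √(36) = 6, while u - 3 = 6 — valid.
  u = 0: √(9) = 3, while u - 3 = -3 — extraneous.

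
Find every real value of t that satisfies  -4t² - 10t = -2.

Rearrange to standard form: -4t² - 10t + 2 = 0.
Discriminant: (-10)² − 4·(-4)·2 = 132.
Quadratic formula: t = (10 ± √132) / (-8).
So t = -√(33)/4 - 5/4 ≈ -2.6861 or t = -5/4 + √(33)/4 ≈ 0.1861.

t = -2.6861 or t = 0.1861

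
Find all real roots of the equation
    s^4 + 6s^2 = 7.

s = -1 or s = 1

Let u = s^2. The equation becomes u^2 + 6u - 7 = 0.
Factor: (u + 7)(u - 1) = 0, so u = -7 or u = 1.
s^2 = -7 < 0 has no real solution.
s^2 = 1 gives s = +/-1.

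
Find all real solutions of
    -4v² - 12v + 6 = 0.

Discriminant: (-12)² − 4·(-4)·6 = 240.
Quadratic formula: v = (12 ± √240) / (-8).
So v = -√(15)/2 - 3/2 ≈ -3.4365 or v = -3/2 + √(15)/2 ≈ 0.4365.

v = -3.4365 or v = 0.4365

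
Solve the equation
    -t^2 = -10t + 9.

t = 1 or t = 9

Bring every term to one side: -t^2 + 10t - 9 = 0.
Factor: -1(t - 1)(t - 9) = 0.
So t = 1 or t = 9.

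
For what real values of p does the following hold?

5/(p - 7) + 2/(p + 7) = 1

p = -5.5692 or p = 12.5692

Multiply both sides by (p - 7)(p + 7):
5(p + 7) + 2(p - 7) = (p - 7)(p + 7).
Expand and collect terms: p² - 7p - 70 = 0.
By the quadratic formula, p = (7 ± √329) / 2, so p ≈ 12.5692 or p ≈ -5.5692.
Neither value makes a denominator zero (p ≠ 7, p ≠ -7), so both are valid.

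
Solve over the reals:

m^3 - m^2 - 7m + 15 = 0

Possible rational roots are divisors of 15. Testing m = -3 gives 0, so (m + 3) is a factor.
Divide: m^3 - m^2 - 7m + 15 = (m + 3)(m^2 - 4m + 5).
The quadratic m^2 - 4m + 5 has discriminant -4 < 0, so no further real roots.

m = -3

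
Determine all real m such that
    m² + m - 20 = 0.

Factor: (m + 5)(m - 4) = 0.
So m = -5 or m = 4.

m = -5 or m = 4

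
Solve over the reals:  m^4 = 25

Let u = m^2. The equation becomes u^2 - 25 = 0.
Factor: (u + 5)(u - 5) = 0, so u = -5 or u = 5.
m^2 = -5 < 0 has no real solution.
m^2 = 5 gives m = +/-sqrt(5) ~= +/-2.2361.

m = -2.2361 or m = 2.2361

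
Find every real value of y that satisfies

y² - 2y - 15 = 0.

Factor: (y - 5)(y + 3) = 0.
So y = 5 or y = -3.

y = -3 or y = 5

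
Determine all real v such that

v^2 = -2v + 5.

Rearrange to standard form: v^2 + 2v - 5 = 0.
Discriminant: (2)^2 - 4*1*(-5) = 24.
Quadratic formula: v = (-2 +/- sqrt(24)) / 2.
So v = -1 + sqrt(6) ~= 1.4495 or v = -sqrt(6) - 1 ~= -3.4495.

v = -3.4495 or v = 1.4495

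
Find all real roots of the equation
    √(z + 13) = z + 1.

Square both sides: z + 13 = (z + 1)².
Expand and rearrange: z² + z - 12 = 0.
Solving gives z = 3 or z = -4.
Check each candidate in the original equation:
  z = 3: √(16) = 4, while z + 1 = 4 — valid.
  z = -4: √(9) = 3, while z + 1 = -3 — extraneous.

z = 3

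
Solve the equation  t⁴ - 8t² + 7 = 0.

Let u = t². The equation becomes u² - 8u + 7 = 0.
Factor: (u - 7)(u - 1) = 0, so u = 7 or u = 1.
t² = 7 gives t = ±√(7) ≈ ±2.6458.
t² = 1 gives t = ±1.

t = -2.6458 or t = -1 or t = 1 or t = 2.6458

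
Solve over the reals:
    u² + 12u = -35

u = -7 or u = -5

Bring every term to one side: u² + 12u + 35 = 0.
Factor: (u + 5)(u + 7) = 0.
So u = -5 or u = -7.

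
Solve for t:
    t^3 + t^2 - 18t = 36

Rearrange: t^3 + t^2 - 18t - 36 = 0.
Possible rational roots are divisors of -36. Testing t = -3 gives 0, so (t + 3) is a factor.
Divide: t^3 + t^2 - 18t - 36 = (t + 3)(t^2 - 2t - 12).
Apply the quadratic formula to t^2 - 2t - 12 = 0: t = (2 +/- sqrt(52))/2, i.e. t ~= 4.6056 or t ~= -2.6056.

t = -3 or t = -2.6056 or t = 4.6056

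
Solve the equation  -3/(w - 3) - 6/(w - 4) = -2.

Multiply both sides by (w - 3)(w - 4):
-3(w - 4) - 6(w - 3) = -2(w - 3)(w - 4).
Expand and collect terms: -2w² + 23w - 54 = 0.
By the quadratic formula, w = (-23 ± √97) / -4, so w ≈ 3.2878 or w ≈ 8.2122.
Neither value makes a denominator zero (w ≠ 3, w ≠ 4), so both are valid.

w = 3.2878 or w = 8.2122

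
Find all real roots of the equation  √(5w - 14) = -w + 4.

Square both sides: 5w - 14 = (-w + 4)².
Expand and rearrange: w² - 13w + 30 = 0.
Solving gives w = 10 or w = 3.
Check each candidate in the original equation:
  w = 10: √(36) = 6, while -w + 4 = -6 — extraneous.
  w = 3: √(1) = 1, while -w + 4 = 1 — valid.

w = 3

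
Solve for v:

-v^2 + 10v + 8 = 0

Discriminant: (10)^2 - 4*(-1)*8 = 132.
Quadratic formula: v = (-10 +/- sqrt(132)) / (-2).
So v = 5 - sqrt(33) ~= -0.7446 or v = 5 + sqrt(33) ~= 10.7446.

v = -0.7446 or v = 10.7446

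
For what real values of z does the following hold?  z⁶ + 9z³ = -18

Let u = z³. The equation becomes u² + 9u + 18 = 0.
Factor: (u + 3)(u + 6) = 0, so u = -3 or u = -6.
z³ = -3 gives z = -∛(3) ≈ -1.4422.
z³ = -6 gives z = -∛(6) ≈ -1.8171.

z = -1.8171 or z = -1.4422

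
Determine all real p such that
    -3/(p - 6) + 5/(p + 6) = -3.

Multiply both sides by (p - 6)(p + 6):
-3(p + 6) + 5(p - 6) = -3(p - 6)(p + 6).
Expand and collect terms: -3p^2 - 2p + 156 = 0.
By the quadratic formula, p = (2 +/- sqrt(1876)) / -6, so p ~= -7.5521 or p ~= 6.8855.
Neither value makes a denominator zero (p != 6, p != -6), so both are valid.

p = -7.5521 or p = 6.8855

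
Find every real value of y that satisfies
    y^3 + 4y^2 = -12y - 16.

Rearrange: y^3 + 4y^2 + 12y + 16 = 0.
Possible rational roots are divisors of 16. Testing y = -2 gives 0, so (y + 2) is a factor.
Divide: y^3 + 4y^2 + 12y + 16 = (y + 2)(y^2 + 2y + 8).
The quadratic y^2 + 2y + 8 has discriminant -28 < 0, so no further real roots.

y = -2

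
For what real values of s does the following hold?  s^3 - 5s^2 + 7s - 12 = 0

s = 4

Possible rational roots are divisors of -12. Testing s = 4 gives 0, so (s - 4) is a factor.
Divide: s^3 - 5s^2 + 7s - 12 = (s - 4)(s^2 - s + 3).
The quadratic s^2 - s + 3 has discriminant -11 < 0, so no further real roots.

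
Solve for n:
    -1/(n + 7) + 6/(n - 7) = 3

Multiply both sides by (n + 7)(n - 7):
-(n - 7) + 6(n + 7) = 3(n + 7)(n - 7).
Expand and collect terms: 3n^2 - 5n - 196 = 0.
By the quadratic formula, n = (5 +/- sqrt(2377)) / 6, so n ~= 8.9591 or n ~= -7.2924.
Neither value makes a denominator zero (n != -7, n != 7), so both are valid.

n = -7.2924 or n = 8.9591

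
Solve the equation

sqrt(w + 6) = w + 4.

w = -2

Square both sides: w + 6 = (w + 4)^2.
Expand and rearrange: w^2 + 7w + 10 = 0.
Solving gives w = -2 or w = -5.
Check each candidate in the original equation:
  w = -2: sqrt(4) = 2, while w + 4 = 2 — valid.
  w = -5: sqrt(1) = 1, while w + 4 = -1 — extraneous.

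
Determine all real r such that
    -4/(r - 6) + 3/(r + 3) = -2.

r = -4.2552 or r = 7.7552

Multiply both sides by (r - 6)(r + 3):
-4(r + 3) + 3(r - 6) = -2(r - 6)(r + 3).
Expand and collect terms: -2r^2 + 7r + 66 = 0.
By the quadratic formula, r = (-7 +/- sqrt(577)) / -4, so r ~= -4.2552 or r ~= 7.7552.
Neither value makes a denominator zero (r != 6, r != -3), so both are valid.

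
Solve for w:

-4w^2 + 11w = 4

w = 0.4313 or w = 2.3187

Rearrange to standard form: -4w^2 + 11w - 4 = 0.
Discriminant: (11)^2 - 4*(-4)*(-4) = 57.
Quadratic formula: w = (-11 +/- sqrt(57)) / (-8).
So w = 11/8 - sqrt(57)/8 ~= 0.4313 or w = sqrt(57)/8 + 11/8 ~= 2.3187.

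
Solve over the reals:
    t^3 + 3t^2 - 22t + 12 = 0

t = -6.6056 or t = 0.6056 or t = 3

Possible rational roots are divisors of 12. Testing t = 3 gives 0, so (t - 3) is a factor.
Divide: t^3 + 3t^2 - 22t + 12 = (t - 3)(t^2 + 6t - 4).
Apply the quadratic formula to t^2 + 6t - 4 = 0: t = (-6 +/- sqrt(52))/2, i.e. t ~= 0.6056 or t ~= -6.6056.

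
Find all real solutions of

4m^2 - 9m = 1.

Rearrange to standard form: 4m^2 - 9m - 1 = 0.
Discriminant: (-9)^2 - 4*4*(-1) = 97.
Quadratic formula: m = (9 +/- sqrt(97)) / 8.
So m = 9/8 + sqrt(97)/8 ~= 2.3561 or m = 9/8 - sqrt(97)/8 ~= -0.1061.

m = -0.1061 or m = 2.3561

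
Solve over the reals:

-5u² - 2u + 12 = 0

u = -1.762 or u = 1.362

Discriminant: (-2)² − 4·(-5)·12 = 244.
Quadratic formula: u = (2 ± √244) / (-10).
So u = -√(61)/5 - 1/5 ≈ -1.762 or u = -1/5 + √(61)/5 ≈ 1.362.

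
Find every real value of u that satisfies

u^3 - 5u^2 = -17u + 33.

Rearrange: u^3 - 5u^2 + 17u - 33 = 0.
Possible rational roots are divisors of -33. Testing u = 3 gives 0, so (u - 3) is a factor.
Divide: u^3 - 5u^2 + 17u - 33 = (u - 3)(u^2 - 2u + 11).
The quadratic u^2 - 2u + 11 has discriminant -40 < 0, so no further real roots.

u = 3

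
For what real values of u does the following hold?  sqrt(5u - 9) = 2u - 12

u = 9

Square both sides: 5u - 9 = (2u - 12)^2.
Expand and rearrange: 4u^2 - 53u + 153 = 0.
Solving gives u = 9 or u = 4.25.
Check each candidate in the original equation:
  u = 9: sqrt(36) = 6, while 2u - 12 = 6 — valid.
  u = 4.25: sqrt(12.25) = 3.5, while 2u - 12 = -3.5 — extraneous.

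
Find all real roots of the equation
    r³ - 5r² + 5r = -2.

r = -0.3028 or r = 2 or r = 3.3028

Rearrange: r³ - 5r² + 5r + 2 = 0.
Possible rational roots are divisors of 2. Testing r = 2 gives 0, so (r - 2) is a factor.
Divide: r³ - 5r² + 5r + 2 = (r - 2)(r² - 3r - 1).
Apply the quadratic formula to r² - 3r - 1 = 0: r = (3 ± √13)/2, i.e. r ≈ 3.3028 or r ≈ -0.3028.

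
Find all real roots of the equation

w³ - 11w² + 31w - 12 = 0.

w = 0.4586 or w = 4 or w = 6.5414

Possible rational roots are divisors of -12. Testing w = 4 gives 0, so (w - 4) is a factor.
Divide: w³ - 11w² + 31w - 12 = (w - 4)(w² - 7w + 3).
Apply the quadratic formula to w² - 7w + 3 = 0: w = (7 ± √37)/2, i.e. w ≈ 6.5414 or w ≈ 0.4586.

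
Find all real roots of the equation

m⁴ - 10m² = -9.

m = -3 or m = -1 or m = 1 or m = 3

Let u = m². The equation becomes u² - 10u + 9 = 0.
Factor: (u - 1)(u - 9) = 0, so u = 1 or u = 9.
m² = 1 gives m = ±1.
m² = 9 gives m = ±3.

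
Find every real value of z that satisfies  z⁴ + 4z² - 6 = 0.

Let u = z². The equation becomes u² + 4u - 6 = 0.
By the quadratic formula, u = -2 + √(10) or u = -√(10) - 2.
z² = -2 + √(10) gives z = ±√(-2 + √(10)) ≈ ±1.0781.
z² = -√(10) - 2 < 0 has no real solution.

z = -1.0781 or z = 1.0781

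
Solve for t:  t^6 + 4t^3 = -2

t = -1.5058 or t = -0.8367

Let u = t^3. The equation becomes u^2 + 4u + 2 = 0.
By the quadratic formula, u = -2 + sqrt(2) or u = -2 - sqrt(2).
t^3 = -2 + sqrt(2) gives t = -(2 - sqrt(2))^(1/3) ~= -0.8367.
t^3 = -2 - sqrt(2) gives t = -(sqrt(2) + 2)^(1/3) ~= -1.5058.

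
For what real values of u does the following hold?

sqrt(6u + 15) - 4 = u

Isolate the radical: sqrt(6u + 15) = u + 4.
Square both sides: 6u + 15 = (u + 4)^2.
Expand and rearrange: u^2 + 2u + 1 = 0.
This gives the repeated root u = -1.
Check in the original equation:
  u = -1: sqrt(9) = 3, while u + 4 = 3 — valid.

u = -1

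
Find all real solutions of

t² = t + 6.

t = -2 or t = 3

Bring every term to one side: t² - t - 6 = 0.
Factor: (t - 3)(t + 2) = 0.
So t = 3 or t = -2.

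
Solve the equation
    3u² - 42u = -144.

u = 6 or u = 8

Bring every term to one side: 3u² - 42u + 144 = 0.
Factor: 3(u - 8)(u - 6) = 0.
So u = 8 or u = 6.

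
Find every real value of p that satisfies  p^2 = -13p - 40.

Bring every term to one side: p^2 + 13p + 40 = 0.
Factor: (p + 5)(p + 8) = 0.
So p = -5 or p = -8.

p = -8 or p = -5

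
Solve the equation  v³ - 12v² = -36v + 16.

Rearrange: v³ - 12v² + 36v - 16 = 0.
Possible rational roots are divisors of -16. Testing v = 4 gives 0, so (v - 4) is a factor.
Divide: v³ - 12v² + 36v - 16 = (v - 4)(v² - 8v + 4).
Apply the quadratic formula to v² - 8v + 4 = 0: v = (8 ± √48)/2, i.e. v ≈ 7.4641 or v ≈ 0.5359.

v = 0.5359 or v = 4 or v = 7.4641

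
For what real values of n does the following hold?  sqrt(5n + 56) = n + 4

Square both sides: 5n + 56 = (n + 4)^2.
Expand and rearrange: n^2 + 3n - 40 = 0.
Solving gives n = 5 or n = -8.
Check each candidate in the original equation:
  n = 5: sqrt(81) = 9, while n + 4 = 9 — valid.
  n = -8: sqrt(16) = 4, while n + 4 = -4 — extraneous.

n = 5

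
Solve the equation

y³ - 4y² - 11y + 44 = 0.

y = -3.3166 or y = 3.3166 or y = 4

Possible rational roots are divisors of 44. Testing y = 4 gives 0, so (y - 4) is a factor.
Divide: y³ - 4y² - 11y + 44 = (y - 4)(y² - 11).
Apply the quadratic formula to y² - 11 = 0: y = (0 ± √44)/2, i.e. y ≈ 3.3166 or y ≈ -3.3166.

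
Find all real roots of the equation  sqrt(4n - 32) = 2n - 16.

Square both sides: 4n - 32 = (2n - 16)^2.
Expand and rearrange: 4n^2 - 68n + 288 = 0.
Solving gives n = 9 or n = 8.
Check each candidate in the original equation:
  n = 9: sqrt(4) = 2, while 2n - 16 = 2 — valid.
  n = 8: sqrt(0) = 0, while 2n - 16 = 0 — valid.

n = 8 or n = 9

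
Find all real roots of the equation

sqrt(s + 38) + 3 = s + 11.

Isolate the radical: sqrt(s + 38) = s + 8.
Square both sides: s + 38 = (s + 8)^2.
Expand and rearrange: s^2 + 15s + 26 = 0.
Solving gives s = -2 or s = -13.
Check each candidate in the original equation:
  s = -2: sqrt(36) = 6, while s + 8 = 6 — valid.
  s = -13: sqrt(25) = 5, while s + 8 = -5 — extraneous.

s = -2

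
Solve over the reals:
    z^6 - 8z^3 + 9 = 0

Let u = z^3. The equation becomes u^2 - 8u + 9 = 0.
By the quadratic formula, u = sqrt(7) + 4 or u = 4 - sqrt(7).
z^3 = sqrt(7) + 4 gives z = (sqrt(7) + 4)^(1/3) ~= 1.8801.
z^3 = 4 - sqrt(7) gives z = (4 - sqrt(7))^(1/3) ~= 1.1064.

z = 1.1064 or z = 1.8801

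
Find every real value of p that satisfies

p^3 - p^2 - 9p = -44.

p = -4

Rearrange: p^3 - p^2 - 9p + 44 = 0.
Possible rational roots are divisors of 44. Testing p = -4 gives 0, so (p + 4) is a factor.
Divide: p^3 - p^2 - 9p + 44 = (p + 4)(p^2 - 5p + 11).
The quadratic p^2 - 5p + 11 has discriminant -19 < 0, so no further real roots.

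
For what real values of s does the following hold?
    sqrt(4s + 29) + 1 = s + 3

Isolate the radical: sqrt(4s + 29) = s + 2.
Square both sides: 4s + 29 = (s + 2)^2.
Expand and rearrange: s^2 - 25 = 0.
Solving gives s = 5 or s = -5.
Check each candidate in the original equation:
  s = 5: sqrt(49) = 7, while s + 2 = 7 — valid.
  s = -5: sqrt(9) = 3, while s + 2 = -3 — extraneous.

s = 5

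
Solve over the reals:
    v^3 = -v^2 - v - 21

v = -3

Rearrange: v^3 + v^2 + v + 21 = 0.
Possible rational roots are divisors of 21. Testing v = -3 gives 0, so (v + 3) is a factor.
Divide: v^3 + v^2 + v + 21 = (v + 3)(v^2 - 2v + 7).
The quadratic v^2 - 2v + 7 has discriminant -24 < 0, so no further real roots.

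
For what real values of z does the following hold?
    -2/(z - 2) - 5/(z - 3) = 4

z = 0.8246 or z = 2.4254

Multiply both sides by (z - 2)(z - 3):
-2(z - 3) - 5(z - 2) = 4(z - 2)(z - 3).
Expand and collect terms: 4z² - 13z + 8 = 0.
By the quadratic formula, z = (13 ± √41) / 8, so z ≈ 2.4254 or z ≈ 0.8246.
Neither value makes a denominator zero (z ≠ 2, z ≠ 3), so both are valid.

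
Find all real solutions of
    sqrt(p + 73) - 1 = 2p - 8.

p = 8

Isolate the radical: sqrt(p + 73) = 2p - 7.
Square both sides: p + 73 = (2p - 7)^2.
Expand and rearrange: 4p^2 - 29p - 24 = 0.
Solving gives p = 8 or p = -0.75.
Check each candidate in the original equation:
  p = 8: sqrt(81) = 9, while 2p - 7 = 9 — valid.
  p = -0.75: sqrt(72.25) = 8.5, while 2p - 7 = -8.5 — extraneous.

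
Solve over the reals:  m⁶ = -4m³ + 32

m = -2 or m = 1.5874

Let u = m³. The equation becomes u² + 4u - 32 = 0.
Factor: (u - 4)(u + 8) = 0, so u = 4 or u = -8.
m³ = 4 gives m = ∛(4) ≈ 1.5874.
m³ = -8 gives m = -2.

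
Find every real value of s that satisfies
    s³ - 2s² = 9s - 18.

s = -3 or s = 2 or s = 3

Rearrange: s³ - 2s² - 9s + 18 = 0.
Possible rational roots are divisors of 18. Testing s = -3 gives 0, so (s + 3) is a factor.
Divide: s³ - 2s² - 9s + 18 = (s + 3)(s² - 5s + 6).
Factor the quadratic: s = 3 or s = 2.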